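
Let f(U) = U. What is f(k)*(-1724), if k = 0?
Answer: 0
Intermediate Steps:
f(k)*(-1724) = 0*(-1724) = 0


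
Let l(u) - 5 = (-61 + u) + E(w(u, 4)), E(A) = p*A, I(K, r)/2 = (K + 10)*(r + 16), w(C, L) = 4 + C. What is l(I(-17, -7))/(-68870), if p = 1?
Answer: 152/34435 ≈ 0.0044141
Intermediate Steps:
I(K, r) = 2*(10 + K)*(16 + r) (I(K, r) = 2*((K + 10)*(r + 16)) = 2*((10 + K)*(16 + r)) = 2*(10 + K)*(16 + r))
E(A) = A (E(A) = 1*A = A)
l(u) = -52 + 2*u (l(u) = 5 + ((-61 + u) + (4 + u)) = 5 + (-57 + 2*u) = -52 + 2*u)
l(I(-17, -7))/(-68870) = (-52 + 2*(320 + 20*(-7) + 32*(-17) + 2*(-17)*(-7)))/(-68870) = (-52 + 2*(320 - 140 - 544 + 238))*(-1/68870) = (-52 + 2*(-126))*(-1/68870) = (-52 - 252)*(-1/68870) = -304*(-1/68870) = 152/34435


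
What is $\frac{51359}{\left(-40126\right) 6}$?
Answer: $- \frac{51359}{240756} \approx -0.21332$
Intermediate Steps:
$\frac{51359}{\left(-40126\right) 6} = \frac{51359}{-240756} = 51359 \left(- \frac{1}{240756}\right) = - \frac{51359}{240756}$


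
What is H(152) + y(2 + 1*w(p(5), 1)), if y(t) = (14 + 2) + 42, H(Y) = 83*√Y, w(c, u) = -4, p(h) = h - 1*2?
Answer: 58 + 166*√38 ≈ 1081.3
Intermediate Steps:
p(h) = -2 + h (p(h) = h - 2 = -2 + h)
y(t) = 58 (y(t) = 16 + 42 = 58)
H(152) + y(2 + 1*w(p(5), 1)) = 83*√152 + 58 = 83*(2*√38) + 58 = 166*√38 + 58 = 58 + 166*√38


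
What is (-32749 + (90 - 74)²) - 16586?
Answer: -49079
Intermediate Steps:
(-32749 + (90 - 74)²) - 16586 = (-32749 + 16²) - 16586 = (-32749 + 256) - 16586 = -32493 - 16586 = -49079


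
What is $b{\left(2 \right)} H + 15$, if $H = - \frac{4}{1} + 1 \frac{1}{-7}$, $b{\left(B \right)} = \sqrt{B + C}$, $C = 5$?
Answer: $15 - \frac{29 \sqrt{7}}{7} \approx 4.039$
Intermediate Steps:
$b{\left(B \right)} = \sqrt{5 + B}$ ($b{\left(B \right)} = \sqrt{B + 5} = \sqrt{5 + B}$)
$H = - \frac{29}{7}$ ($H = \left(-4\right) 1 + 1 \left(- \frac{1}{7}\right) = -4 - \frac{1}{7} = - \frac{29}{7} \approx -4.1429$)
$b{\left(2 \right)} H + 15 = \sqrt{5 + 2} \left(- \frac{29}{7}\right) + 15 = \sqrt{7} \left(- \frac{29}{7}\right) + 15 = - \frac{29 \sqrt{7}}{7} + 15 = 15 - \frac{29 \sqrt{7}}{7}$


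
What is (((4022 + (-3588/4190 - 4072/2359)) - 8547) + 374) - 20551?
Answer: -122092640596/4942105 ≈ -24705.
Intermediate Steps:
(((4022 + (-3588/4190 - 4072/2359)) - 8547) + 374) - 20551 = (((4022 + (-3588*1/4190 - 4072*1/2359)) - 8547) + 374) - 20551 = (((4022 + (-1794/2095 - 4072/2359)) - 8547) + 374) - 20551 = (((4022 - 12762886/4942105) - 8547) + 374) - 20551 = ((19864383424/4942105 - 8547) + 374) - 20551 = (-22375788011/4942105 + 374) - 20551 = -20527440741/4942105 - 20551 = -122092640596/4942105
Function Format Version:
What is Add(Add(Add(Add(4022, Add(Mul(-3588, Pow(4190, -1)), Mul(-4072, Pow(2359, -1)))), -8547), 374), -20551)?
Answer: Rational(-122092640596, 4942105) ≈ -24705.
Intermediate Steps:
Add(Add(Add(Add(4022, Add(Mul(-3588, Pow(4190, -1)), Mul(-4072, Pow(2359, -1)))), -8547), 374), -20551) = Add(Add(Add(Add(4022, Add(Mul(-3588, Rational(1, 4190)), Mul(-4072, Rational(1, 2359)))), -8547), 374), -20551) = Add(Add(Add(Add(4022, Add(Rational(-1794, 2095), Rational(-4072, 2359))), -8547), 374), -20551) = Add(Add(Add(Add(4022, Rational(-12762886, 4942105)), -8547), 374), -20551) = Add(Add(Add(Rational(19864383424, 4942105), -8547), 374), -20551) = Add(Add(Rational(-22375788011, 4942105), 374), -20551) = Add(Rational(-20527440741, 4942105), -20551) = Rational(-122092640596, 4942105)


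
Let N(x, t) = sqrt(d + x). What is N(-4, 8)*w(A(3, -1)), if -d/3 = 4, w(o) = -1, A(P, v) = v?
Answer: -4*I ≈ -4.0*I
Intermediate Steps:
d = -12 (d = -3*4 = -12)
N(x, t) = sqrt(-12 + x)
N(-4, 8)*w(A(3, -1)) = sqrt(-12 - 4)*(-1) = sqrt(-16)*(-1) = (4*I)*(-1) = -4*I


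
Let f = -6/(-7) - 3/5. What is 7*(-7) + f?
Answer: -1706/35 ≈ -48.743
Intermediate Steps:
f = 9/35 (f = -6*(-⅐) - 3*⅕ = 6/7 - ⅗ = 9/35 ≈ 0.25714)
7*(-7) + f = 7*(-7) + 9/35 = -49 + 9/35 = -1706/35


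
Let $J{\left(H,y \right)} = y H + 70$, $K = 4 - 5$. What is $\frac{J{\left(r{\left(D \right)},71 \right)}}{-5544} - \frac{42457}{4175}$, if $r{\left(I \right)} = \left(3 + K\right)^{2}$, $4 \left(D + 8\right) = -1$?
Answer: $- \frac{39476593}{3857700} \approx -10.233$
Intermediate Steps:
$D = - \frac{33}{4}$ ($D = -8 + \frac{1}{4} \left(-1\right) = -8 - \frac{1}{4} = - \frac{33}{4} \approx -8.25$)
$K = -1$
$r{\left(I \right)} = 4$ ($r{\left(I \right)} = \left(3 - 1\right)^{2} = 2^{2} = 4$)
$J{\left(H,y \right)} = 70 + H y$ ($J{\left(H,y \right)} = H y + 70 = 70 + H y$)
$\frac{J{\left(r{\left(D \right)},71 \right)}}{-5544} - \frac{42457}{4175} = \frac{70 + 4 \cdot 71}{-5544} - \frac{42457}{4175} = \left(70 + 284\right) \left(- \frac{1}{5544}\right) - \frac{42457}{4175} = 354 \left(- \frac{1}{5544}\right) - \frac{42457}{4175} = - \frac{59}{924} - \frac{42457}{4175} = - \frac{39476593}{3857700}$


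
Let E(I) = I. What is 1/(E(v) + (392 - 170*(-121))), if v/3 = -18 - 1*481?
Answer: 1/19465 ≈ 5.1374e-5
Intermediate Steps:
v = -1497 (v = 3*(-18 - 1*481) = 3*(-18 - 481) = 3*(-499) = -1497)
1/(E(v) + (392 - 170*(-121))) = 1/(-1497 + (392 - 170*(-121))) = 1/(-1497 + (392 + 20570)) = 1/(-1497 + 20962) = 1/19465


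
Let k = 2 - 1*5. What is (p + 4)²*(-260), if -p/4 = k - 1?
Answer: -104000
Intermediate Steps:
k = -3 (k = 2 - 5 = -3)
p = 16 (p = -4*(-3 - 1) = -4*(-4) = 16)
(p + 4)²*(-260) = (16 + 4)²*(-260) = 20²*(-260) = 400*(-260) = -104000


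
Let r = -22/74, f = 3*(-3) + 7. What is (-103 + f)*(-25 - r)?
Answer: 95970/37 ≈ 2593.8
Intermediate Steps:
f = -2 (f = -9 + 7 = -2)
r = -11/37 (r = -22*1/74 = -11/37 ≈ -0.29730)
(-103 + f)*(-25 - r) = (-103 - 2)*(-25 - 1*(-11/37)) = -105*(-25 + 11/37) = -105*(-914/37) = 95970/37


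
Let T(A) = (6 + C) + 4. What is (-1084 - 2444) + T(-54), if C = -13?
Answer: -3531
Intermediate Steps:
T(A) = -3 (T(A) = (6 - 13) + 4 = -7 + 4 = -3)
(-1084 - 2444) + T(-54) = (-1084 - 2444) - 3 = -3528 - 3 = -3531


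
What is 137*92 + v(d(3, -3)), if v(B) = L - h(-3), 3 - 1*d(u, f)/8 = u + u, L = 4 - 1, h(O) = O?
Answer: 12610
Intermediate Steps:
L = 3
d(u, f) = 24 - 16*u (d(u, f) = 24 - 8*(u + u) = 24 - 16*u)
v(B) = 6 (v(B) = 3 - 1*(-3) = 3 + 3 = 6)
137*92 + v(d(3, -3)) = 137*92 + 6 = 12604 + 6 = 12610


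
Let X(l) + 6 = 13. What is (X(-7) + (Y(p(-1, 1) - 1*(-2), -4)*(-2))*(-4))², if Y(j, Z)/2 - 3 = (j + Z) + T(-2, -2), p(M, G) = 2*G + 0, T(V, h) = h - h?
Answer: 3025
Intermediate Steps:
T(V, h) = 0
X(l) = 7 (X(l) = -6 + 13 = 7)
p(M, G) = 2*G
Y(j, Z) = 6 + 2*Z + 2*j (Y(j, Z) = 6 + 2*((j + Z) + 0) = 6 + 2*((Z + j) + 0) = 6 + 2*(Z + j) = 6 + (2*Z + 2*j) = 6 + 2*Z + 2*j)
(X(-7) + (Y(p(-1, 1) - 1*(-2), -4)*(-2))*(-4))² = (7 + ((6 + 2*(-4) + 2*(2*1 - 1*(-2)))*(-2))*(-4))² = (7 + ((6 - 8 + 2*(2 + 2))*(-2))*(-4))² = (7 + ((6 - 8 + 2*4)*(-2))*(-4))² = (7 + ((6 - 8 + 8)*(-2))*(-4))² = (7 + (6*(-2))*(-4))² = (7 - 12*(-4))² = (7 + 48)² = 55² = 3025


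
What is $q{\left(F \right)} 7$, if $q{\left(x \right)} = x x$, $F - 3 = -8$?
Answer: $175$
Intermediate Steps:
$F = -5$ ($F = 3 - 8 = -5$)
$q{\left(x \right)} = x^{2}$
$q{\left(F \right)} 7 = \left(-5\right)^{2} \cdot 7 = 25 \cdot 7 = 175$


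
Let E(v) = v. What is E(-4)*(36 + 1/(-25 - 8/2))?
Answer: -4172/29 ≈ -143.86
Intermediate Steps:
E(-4)*(36 + 1/(-25 - 8/2)) = -4*(36 + 1/(-25 - 8/2)) = -4*(36 + 1/(-25 - 1*4)) = -4*(36 + 1/(-25 - 4)) = -4*(36 + 1/(-29)) = -4*(36 - 1/29) = -4*1043/29 = -4172/29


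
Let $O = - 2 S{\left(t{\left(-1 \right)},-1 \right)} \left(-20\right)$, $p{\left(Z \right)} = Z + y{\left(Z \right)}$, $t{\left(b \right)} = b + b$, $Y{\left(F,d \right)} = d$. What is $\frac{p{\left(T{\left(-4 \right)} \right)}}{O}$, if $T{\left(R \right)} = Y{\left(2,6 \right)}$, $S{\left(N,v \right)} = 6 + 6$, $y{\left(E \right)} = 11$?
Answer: $\frac{17}{480} \approx 0.035417$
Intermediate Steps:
$t{\left(b \right)} = 2 b$
$S{\left(N,v \right)} = 12$
$T{\left(R \right)} = 6$
$p{\left(Z \right)} = 11 + Z$ ($p{\left(Z \right)} = Z + 11 = 11 + Z$)
$O = 480$ ($O = \left(-2\right) 12 \left(-20\right) = \left(-24\right) \left(-20\right) = 480$)
$\frac{p{\left(T{\left(-4 \right)} \right)}}{O} = \frac{11 + 6}{480} = 17 \cdot \frac{1}{480} = \frac{17}{480}$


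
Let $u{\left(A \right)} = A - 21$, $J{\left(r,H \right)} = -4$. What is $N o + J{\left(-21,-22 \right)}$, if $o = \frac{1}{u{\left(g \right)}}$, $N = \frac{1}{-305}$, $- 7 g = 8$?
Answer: $- \frac{189093}{47275} \approx -3.9999$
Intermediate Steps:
$g = - \frac{8}{7}$ ($g = \left(- \frac{1}{7}\right) 8 = - \frac{8}{7} \approx -1.1429$)
$u{\left(A \right)} = -21 + A$
$N = - \frac{1}{305} \approx -0.0032787$
$o = - \frac{7}{155}$ ($o = \frac{1}{-21 - \frac{8}{7}} = \frac{1}{- \frac{155}{7}} = - \frac{7}{155} \approx -0.045161$)
$N o + J{\left(-21,-22 \right)} = \left(- \frac{1}{305}\right) \left(- \frac{7}{155}\right) - 4 = \frac{7}{47275} - 4 = - \frac{189093}{47275}$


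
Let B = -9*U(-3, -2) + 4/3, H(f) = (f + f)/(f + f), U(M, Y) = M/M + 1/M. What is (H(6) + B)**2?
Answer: 121/9 ≈ 13.444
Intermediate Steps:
U(M, Y) = 1 + 1/M
H(f) = 1 (H(f) = (2*f)/((2*f)) = (2*f)*(1/(2*f)) = 1)
B = -14/3 (B = -9*(1 - 3)/(-3) + 4/3 = -(-3)*(-2) + 4*(1/3) = -9*2/3 + 4/3 = -6 + 4/3 = -14/3 ≈ -4.6667)
(H(6) + B)**2 = (1 - 14/3)**2 = (-11/3)**2 = 121/9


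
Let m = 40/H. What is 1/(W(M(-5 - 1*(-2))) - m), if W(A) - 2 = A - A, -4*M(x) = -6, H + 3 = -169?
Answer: 43/96 ≈ 0.44792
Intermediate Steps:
H = -172 (H = -3 - 169 = -172)
M(x) = 3/2 (M(x) = -¼*(-6) = 3/2)
W(A) = 2 (W(A) = 2 + (A - A) = 2 + 0 = 2)
m = -10/43 (m = 40/(-172) = 40*(-1/172) = -10/43 ≈ -0.23256)
1/(W(M(-5 - 1*(-2))) - m) = 1/(2 - 1*(-10/43)) = 1/(2 + 10/43) = 1/(96/43) = 43/96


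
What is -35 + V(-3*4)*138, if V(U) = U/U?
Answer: 103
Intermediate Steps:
V(U) = 1
-35 + V(-3*4)*138 = -35 + 1*138 = -35 + 138 = 103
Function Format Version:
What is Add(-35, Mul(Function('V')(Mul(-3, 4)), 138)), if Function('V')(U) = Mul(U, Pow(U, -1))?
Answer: 103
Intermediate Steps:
Function('V')(U) = 1
Add(-35, Mul(Function('V')(Mul(-3, 4)), 138)) = Add(-35, Mul(1, 138)) = Add(-35, 138) = 103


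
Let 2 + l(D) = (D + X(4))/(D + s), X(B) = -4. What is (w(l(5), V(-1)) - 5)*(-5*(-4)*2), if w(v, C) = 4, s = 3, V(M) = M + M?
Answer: -40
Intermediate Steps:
V(M) = 2*M
l(D) = -2 + (-4 + D)/(3 + D) (l(D) = -2 + (D - 4)/(D + 3) = -2 + (-4 + D)/(3 + D))
(w(l(5), V(-1)) - 5)*(-5*(-4)*2) = (4 - 5)*(-5*(-4)*2) = -20*2 = -1*40 = -40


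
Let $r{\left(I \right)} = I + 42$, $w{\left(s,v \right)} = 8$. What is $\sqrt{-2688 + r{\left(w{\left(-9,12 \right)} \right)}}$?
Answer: $i \sqrt{2638} \approx 51.361 i$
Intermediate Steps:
$r{\left(I \right)} = 42 + I$
$\sqrt{-2688 + r{\left(w{\left(-9,12 \right)} \right)}} = \sqrt{-2688 + \left(42 + 8\right)} = \sqrt{-2688 + 50} = \sqrt{-2638} = i \sqrt{2638}$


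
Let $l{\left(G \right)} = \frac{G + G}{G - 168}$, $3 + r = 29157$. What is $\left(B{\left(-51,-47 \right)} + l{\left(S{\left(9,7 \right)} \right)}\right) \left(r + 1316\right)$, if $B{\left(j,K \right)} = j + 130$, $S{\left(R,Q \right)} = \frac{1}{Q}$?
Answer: $\frac{565663362}{235} \approx 2.4071 \cdot 10^{6}$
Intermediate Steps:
$r = 29154$ ($r = -3 + 29157 = 29154$)
$B{\left(j,K \right)} = 130 + j$
$l{\left(G \right)} = \frac{2 G}{-168 + G}$
$\left(B{\left(-51,-47 \right)} + l{\left(S{\left(9,7 \right)} \right)}\right) \left(r + 1316\right) = \left(\left(130 - 51\right) + \frac{2}{7 \left(-168 + \frac{1}{7}\right)}\right) \left(29154 + 1316\right) = \left(79 + 2 \cdot \frac{1}{7} \frac{1}{-168 + \frac{1}{7}}\right) 30470 = \left(79 + 2 \cdot \frac{1}{7} \frac{1}{- \frac{1175}{7}}\right) 30470 = \left(79 + 2 \cdot \frac{1}{7} \left(- \frac{7}{1175}\right)\right) 30470 = \left(79 - \frac{2}{1175}\right) 30470 = \frac{92823}{1175} \cdot 30470 = \frac{565663362}{235}$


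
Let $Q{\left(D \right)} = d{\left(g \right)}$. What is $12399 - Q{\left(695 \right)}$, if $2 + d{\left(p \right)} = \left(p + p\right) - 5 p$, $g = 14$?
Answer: $12443$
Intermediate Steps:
$d{\left(p \right)} = -2 - 3 p$ ($d{\left(p \right)} = -2 + \left(\left(p + p\right) - 5 p\right) = -2 + \left(2 p - 5 p\right) = -2 - 3 p$)
$Q{\left(D \right)} = -44$ ($Q{\left(D \right)} = -2 - 42 = -44$)
$12399 - Q{\left(695 \right)} = 12399 - -44 = 12399 + 44 = 12443$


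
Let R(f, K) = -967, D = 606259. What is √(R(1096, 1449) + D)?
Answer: 2*√151323 ≈ 778.00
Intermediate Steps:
√(R(1096, 1449) + D) = √(-967 + 606259) = √605292 = 2*√151323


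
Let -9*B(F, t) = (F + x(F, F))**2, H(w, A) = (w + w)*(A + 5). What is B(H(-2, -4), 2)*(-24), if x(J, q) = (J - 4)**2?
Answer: 9600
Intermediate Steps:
x(J, q) = (-4 + J)**2
H(w, A) = 2*w*(5 + A) (H(w, A) = (2*w)*(5 + A) = 2*w*(5 + A))
B(F, t) = -(F + (-4 + F)**2)**2/9
B(H(-2, -4), 2)*(-24) = -(2*(-2)*(5 - 4) + (-4 + 2*(-2)*(5 - 4))**2)**2/9*(-24) = -(2*(-2)*1 + (-4 + 2*(-2)*1)**2)**2/9*(-24) = -(-4 + (-4 - 4)**2)**2/9*(-24) = -(-4 + (-8)**2)**2/9*(-24) = -(-4 + 64)**2/9*(-24) = -1/9*60**2*(-24) = -1/9*3600*(-24) = -400*(-24) = 9600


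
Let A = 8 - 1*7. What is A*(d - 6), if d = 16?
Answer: 10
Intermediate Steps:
A = 1 (A = 8 - 7 = 1)
A*(d - 6) = 1*(16 - 6) = 1*10 = 10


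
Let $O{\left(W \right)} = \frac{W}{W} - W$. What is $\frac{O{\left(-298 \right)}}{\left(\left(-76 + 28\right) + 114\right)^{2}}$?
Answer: $\frac{299}{4356} \approx 0.068641$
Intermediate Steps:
$O{\left(W \right)} = 1 - W$
$\frac{O{\left(-298 \right)}}{\left(\left(-76 + 28\right) + 114\right)^{2}} = \frac{1 - -298}{\left(\left(-76 + 28\right) + 114\right)^{2}} = \frac{1 + 298}{\left(-48 + 114\right)^{2}} = \frac{299}{66^{2}} = \frac{299}{4356}$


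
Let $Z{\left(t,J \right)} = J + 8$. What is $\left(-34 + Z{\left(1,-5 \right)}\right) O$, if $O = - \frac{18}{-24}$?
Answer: $- \frac{93}{4} \approx -23.25$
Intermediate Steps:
$Z{\left(t,J \right)} = 8 + J$
$O = \frac{3}{4}$ ($O = \left(-18\right) \left(- \frac{1}{24}\right) = \frac{3}{4} \approx 0.75$)
$\left(-34 + Z{\left(1,-5 \right)}\right) O = \left(-34 + \left(8 - 5\right)\right) \frac{3}{4} = \left(-34 + 3\right) \frac{3}{4} = \left(-31\right) \frac{3}{4} = - \frac{93}{4}$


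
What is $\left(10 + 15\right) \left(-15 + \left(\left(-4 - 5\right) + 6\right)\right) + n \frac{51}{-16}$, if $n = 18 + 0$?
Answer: $- \frac{4059}{8} \approx -507.38$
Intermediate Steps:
$n = 18$
$\left(10 + 15\right) \left(-15 + \left(\left(-4 - 5\right) + 6\right)\right) + n \frac{51}{-16} = \left(10 + 15\right) \left(-15 + \left(\left(-4 - 5\right) + 6\right)\right) + 18 \frac{51}{-16} = 25 \left(-15 + \left(-9 + 6\right)\right) + 18 \cdot 51 \left(- \frac{1}{16}\right) = 25 \left(-15 - 3\right) + 18 \left(- \frac{51}{16}\right) = 25 \left(-18\right) - \frac{459}{8} = -450 - \frac{459}{8} = - \frac{4059}{8}$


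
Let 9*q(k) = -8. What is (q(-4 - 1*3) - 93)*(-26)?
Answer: 21970/9 ≈ 2441.1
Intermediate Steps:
q(k) = -8/9 (q(k) = (1/9)*(-8) = -8/9)
(q(-4 - 1*3) - 93)*(-26) = (-8/9 - 93)*(-26) = -845/9*(-26) = 21970/9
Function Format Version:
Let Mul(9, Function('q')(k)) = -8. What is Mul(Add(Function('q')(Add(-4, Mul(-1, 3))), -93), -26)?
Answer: Rational(21970, 9) ≈ 2441.1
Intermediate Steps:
Function('q')(k) = Rational(-8, 9) (Function('q')(k) = Mul(Rational(1, 9), -8) = Rational(-8, 9))
Mul(Add(Function('q')(Add(-4, Mul(-1, 3))), -93), -26) = Mul(Add(Rational(-8, 9), -93), -26) = Mul(Rational(-845, 9), -26) = Rational(21970, 9)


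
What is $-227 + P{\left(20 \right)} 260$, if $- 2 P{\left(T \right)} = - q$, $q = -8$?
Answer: $-1267$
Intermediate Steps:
$P{\left(T \right)} = -4$ ($P{\left(T \right)} = - \frac{\left(-1\right) \left(-8\right)}{2} = \left(- \frac{1}{2}\right) 8 = -4$)
$-227 + P{\left(20 \right)} 260 = -227 - 1040 = -1267$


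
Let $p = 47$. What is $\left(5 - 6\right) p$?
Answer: $-47$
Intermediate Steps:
$\left(5 - 6\right) p = \left(5 - 6\right) 47 = \left(-1\right) 47 = -47$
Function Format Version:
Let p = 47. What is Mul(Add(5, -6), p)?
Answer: -47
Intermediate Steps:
Mul(Add(5, -6), p) = Mul(Add(5, -6), 47) = Mul(-1, 47) = -47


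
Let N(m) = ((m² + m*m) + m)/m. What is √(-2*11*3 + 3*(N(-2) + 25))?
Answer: 0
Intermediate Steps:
N(m) = (m + 2*m²)/m (N(m) = ((m² + m²) + m)/m = (2*m² + m)/m = (m + 2*m²)/m)
√(-2*11*3 + 3*(N(-2) + 25)) = √(-2*11*3 + 3*((1 + 2*(-2)) + 25)) = √(-22*3 + 3*((1 - 4) + 25)) = √(-66 + 3*(-3 + 25)) = √(-66 + 3*22) = √(-66 + 66) = √0 = 0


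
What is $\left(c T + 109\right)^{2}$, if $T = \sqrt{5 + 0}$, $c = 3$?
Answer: $11926 + 654 \sqrt{5} \approx 13388.0$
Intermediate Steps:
$T = \sqrt{5} \approx 2.2361$
$\left(c T + 109\right)^{2} = \left(3 \sqrt{5} + 109\right)^{2} = \left(109 + 3 \sqrt{5}\right)^{2}$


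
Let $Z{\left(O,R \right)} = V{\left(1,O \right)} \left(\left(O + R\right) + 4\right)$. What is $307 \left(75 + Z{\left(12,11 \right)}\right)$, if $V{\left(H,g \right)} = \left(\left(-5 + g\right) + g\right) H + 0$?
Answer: $180516$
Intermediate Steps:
$V{\left(H,g \right)} = H \left(-5 + 2 g\right)$ ($V{\left(H,g \right)} = \left(-5 + 2 g\right) H + 0 = H \left(-5 + 2 g\right) + 0 = H \left(-5 + 2 g\right)$)
$Z{\left(O,R \right)} = \left(-5 + 2 O\right) \left(4 + O + R\right)$ ($Z{\left(O,R \right)} = 1 \left(-5 + 2 O\right) \left(\left(O + R\right) + 4\right) = \left(-5 + 2 O\right) \left(4 + O + R\right)$)
$307 \left(75 + Z{\left(12,11 \right)}\right) = 307 \left(75 + \left(-5 + 2 \cdot 12\right) \left(4 + 12 + 11\right)\right) = 307 \left(75 + \left(-5 + 24\right) 27\right) = 307 \left(75 + 19 \cdot 27\right) = 307 \left(75 + 513\right) = 307 \cdot 588 = 180516$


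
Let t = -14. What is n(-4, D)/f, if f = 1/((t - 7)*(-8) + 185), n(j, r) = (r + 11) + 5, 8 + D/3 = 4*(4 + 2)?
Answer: 22592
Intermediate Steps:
D = 48 (D = -24 + 3*(4*(4 + 2)) = -24 + 3*(4*6) = -24 + 3*24 = -24 + 72 = 48)
n(j, r) = 16 + r (n(j, r) = (11 + r) + 5 = 16 + r)
f = 1/353 (f = 1/((-14 - 7)*(-8) + 185) = 1/(-21*(-8) + 185) = 1/(168 + 185) = 1/353 ≈ 0.0028329)
n(-4, D)/f = (16 + 48)/(1/353) = 64*353 = 22592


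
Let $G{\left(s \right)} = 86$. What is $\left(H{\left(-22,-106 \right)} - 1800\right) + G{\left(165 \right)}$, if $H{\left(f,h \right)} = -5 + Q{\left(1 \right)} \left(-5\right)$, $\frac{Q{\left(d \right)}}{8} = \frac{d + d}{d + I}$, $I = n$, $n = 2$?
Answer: $- \frac{5237}{3} \approx -1745.7$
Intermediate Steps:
$I = 2$
$Q{\left(d \right)} = \frac{16 d}{2 + d}$ ($Q{\left(d \right)} = 8 \frac{d + d}{d + 2} = 8 \frac{2 d}{2 + d} = \frac{16 d}{2 + d}$)
$H{\left(f,h \right)} = - \frac{95}{3}$ ($H{\left(f,h \right)} = -5 + 16 \cdot 1 \frac{1}{2 + 1} \left(-5\right) = -5 + 16 \cdot 1 \cdot \frac{1}{3} \left(-5\right) = -5 + \frac{16}{3} \left(-5\right) = -5 - \frac{80}{3} = - \frac{95}{3}$)
$\left(H{\left(-22,-106 \right)} - 1800\right) + G{\left(165 \right)} = \left(- \frac{95}{3} - 1800\right) + 86 = - \frac{5495}{3} + 86 = - \frac{5237}{3}$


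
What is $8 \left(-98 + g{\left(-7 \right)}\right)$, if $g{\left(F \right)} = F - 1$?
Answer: $-848$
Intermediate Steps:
$g{\left(F \right)} = -1 + F$
$8 \left(-98 + g{\left(-7 \right)}\right) = 8 \left(-98 - 8\right) = 8 \left(-106\right) = -848$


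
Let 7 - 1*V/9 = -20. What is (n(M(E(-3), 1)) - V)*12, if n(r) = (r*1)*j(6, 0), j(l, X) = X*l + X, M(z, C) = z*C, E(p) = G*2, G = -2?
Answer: -2916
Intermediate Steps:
E(p) = -4 (E(p) = -2*2 = -4)
V = 243 (V = 63 - 9*(-20) = 63 + 180 = 243)
M(z, C) = C*z
j(l, X) = X + X*l
n(r) = 0 (n(r) = (r*1)*(0*(1 + 6)) = r*(0*7) = r*0 = 0)
(n(M(E(-3), 1)) - V)*12 = (0 - 1*243)*12 = (0 - 243)*12 = -243*12 = -2916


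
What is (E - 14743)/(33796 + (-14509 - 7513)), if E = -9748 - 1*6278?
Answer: -1061/406 ≈ -2.6133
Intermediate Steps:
E = -16026 (E = -9748 - 6278 = -16026)
(E - 14743)/(33796 + (-14509 - 7513)) = (-16026 - 14743)/(33796 + (-14509 - 7513)) = -30769/(33796 - 22022) = -30769/11774 = -30769*1/11774 = -1061/406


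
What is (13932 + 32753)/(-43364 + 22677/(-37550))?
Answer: -1753021750/1628340877 ≈ -1.0766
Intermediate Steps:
(13932 + 32753)/(-43364 + 22677/(-37550)) = 46685/(-43364 + 22677*(-1/37550)) = 46685/(-43364 - 22677/37550) = 46685/(-1628340877/37550) = 46685*(-37550/1628340877) = -1753021750/1628340877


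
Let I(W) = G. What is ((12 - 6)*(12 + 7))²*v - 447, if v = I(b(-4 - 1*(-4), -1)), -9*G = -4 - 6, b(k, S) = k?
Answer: 13993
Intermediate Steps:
G = 10/9 (G = -(-4 - 6)/9 = -⅑*(-10) = 10/9 ≈ 1.1111)
I(W) = 10/9
v = 10/9 ≈ 1.1111
((12 - 6)*(12 + 7))²*v - 447 = ((12 - 6)*(12 + 7))²*(10/9) - 447 = (6*19)²*(10/9) - 447 = 114²*(10/9) - 447 = 12996*(10/9) - 447 = 14440 - 447 = 13993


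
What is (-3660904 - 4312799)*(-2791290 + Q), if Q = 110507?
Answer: 21375767449449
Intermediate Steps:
(-3660904 - 4312799)*(-2791290 + Q) = (-3660904 - 4312799)*(-2791290 + 110507) = -7973703*(-2680783) = 21375767449449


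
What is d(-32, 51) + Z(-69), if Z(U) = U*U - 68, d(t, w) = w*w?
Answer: 7294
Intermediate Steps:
d(t, w) = w²
Z(U) = -68 + U² (Z(U) = U² - 68 = -68 + U²)
d(-32, 51) + Z(-69) = 51² + (-68 + (-69)²) = 2601 + (-68 + 4761) = 2601 + 4693 = 7294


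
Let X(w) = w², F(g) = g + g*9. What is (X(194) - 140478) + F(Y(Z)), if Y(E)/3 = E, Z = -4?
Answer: -102962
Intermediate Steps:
Y(E) = 3*E
F(g) = 10*g (F(g) = g + 9*g = 10*g)
(X(194) - 140478) + F(Y(Z)) = (194² - 140478) + 10*(3*(-4)) = (37636 - 140478) + 10*(-12) = -102842 - 120 = -102962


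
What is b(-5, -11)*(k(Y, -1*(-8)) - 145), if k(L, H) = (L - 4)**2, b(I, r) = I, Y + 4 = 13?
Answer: 600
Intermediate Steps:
Y = 9 (Y = -4 + 13 = 9)
k(L, H) = (-4 + L)**2
b(-5, -11)*(k(Y, -1*(-8)) - 145) = -5*((-4 + 9)**2 - 145) = -5*(5**2 - 145) = -5*(25 - 145) = -5*(-120) = 600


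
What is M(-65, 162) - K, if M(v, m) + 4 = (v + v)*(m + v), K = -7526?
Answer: -5088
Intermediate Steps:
M(v, m) = -4 + 2*v*(m + v) (M(v, m) = -4 + (v + v)*(m + v) = -4 + (2*v)*(m + v) = -4 + 2*v*(m + v))
M(-65, 162) - K = (-4 + 2*(-65)² + 2*162*(-65)) - 1*(-7526) = (-4 + 2*4225 - 21060) + 7526 = (-4 + 8450 - 21060) + 7526 = -12614 + 7526 = -5088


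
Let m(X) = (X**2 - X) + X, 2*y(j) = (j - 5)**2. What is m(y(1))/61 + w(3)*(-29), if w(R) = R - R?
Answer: 64/61 ≈ 1.0492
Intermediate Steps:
w(R) = 0
y(j) = (-5 + j)**2/2 (y(j) = (j - 5)**2/2 = (-5 + j)**2/2)
m(X) = X**2
m(y(1))/61 + w(3)*(-29) = ((-5 + 1)**2/2)**2/61 + 0*(-29) = ((1/2)*(-4)**2)**2*(1/61) + 0 = ((1/2)*16)**2*(1/61) + 0 = 8**2*(1/61) + 0 = 64*(1/61) + 0 = 64/61 + 0 = 64/61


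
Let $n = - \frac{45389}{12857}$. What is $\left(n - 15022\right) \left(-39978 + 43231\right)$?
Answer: $- \frac{628425089479}{12857} \approx -4.8878 \cdot 10^{7}$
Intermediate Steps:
$n = - \frac{45389}{12857}$ ($n = \left(-45389\right) \frac{1}{12857} = - \frac{45389}{12857} \approx -3.5303$)
$\left(n - 15022\right) \left(-39978 + 43231\right) = \left(- \frac{45389}{12857} - 15022\right) \left(-39978 + 43231\right) = \left(- \frac{193183243}{12857}\right) 3253 = - \frac{628425089479}{12857}$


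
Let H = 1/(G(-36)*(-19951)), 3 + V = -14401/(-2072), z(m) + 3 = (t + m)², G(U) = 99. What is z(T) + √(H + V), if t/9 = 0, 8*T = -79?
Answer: 6049/64 + √1837831135545049414/682084788 ≈ 96.503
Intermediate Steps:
T = -79/8 (T = (⅛)*(-79) = -79/8 ≈ -9.8750)
t = 0 (t = 9*0 = 0)
z(m) = -3 + m² (z(m) = -3 + (0 + m)² = -3 + m²)
V = 8185/2072 (V = -3 - 14401/(-2072) = -3 - 14401*(-1/2072) = -3 + 14401/2072 = 8185/2072 ≈ 3.9503)
H = -1/1975149 (H = 1/(99*(-19951)) = (1/99)*(-1/19951) = -1/1975149 ≈ -5.0629e-7)
z(T) + √(H + V) = (-3 + (-79/8)²) + √(-1/1975149 + 8185/2072) = (-3 + 6241/64) + √(16166592493/4092508728) = 6049/64 + √1837831135545049414/682084788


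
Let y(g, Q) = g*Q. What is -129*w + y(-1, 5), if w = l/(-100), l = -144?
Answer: -4769/25 ≈ -190.76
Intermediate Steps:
w = 36/25 (w = -144/(-100) = -144*(-1/100) = 36/25 ≈ 1.4400)
y(g, Q) = Q*g
-129*w + y(-1, 5) = -129*36/25 + 5*(-1) = -4644/25 - 5 = -4769/25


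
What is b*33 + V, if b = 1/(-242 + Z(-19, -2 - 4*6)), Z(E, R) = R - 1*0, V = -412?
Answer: -110449/268 ≈ -412.12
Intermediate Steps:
Z(E, R) = R (Z(E, R) = R + 0 = R)
b = -1/268 (b = 1/(-242 + (-2 - 4*6)) = 1/(-242 + (-2 - 24)) = 1/(-242 - 26) = 1/(-268) = -1/268 ≈ -0.0037313)
b*33 + V = -1/268*33 - 412 = -33/268 - 412 = -110449/268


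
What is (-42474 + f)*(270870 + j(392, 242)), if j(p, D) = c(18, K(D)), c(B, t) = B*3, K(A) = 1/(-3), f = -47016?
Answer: -24244988760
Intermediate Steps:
K(A) = -⅓
c(B, t) = 3*B
j(p, D) = 54 (j(p, D) = 3*18 = 54)
(-42474 + f)*(270870 + j(392, 242)) = (-42474 - 47016)*(270870 + 54) = -89490*270924 = -24244988760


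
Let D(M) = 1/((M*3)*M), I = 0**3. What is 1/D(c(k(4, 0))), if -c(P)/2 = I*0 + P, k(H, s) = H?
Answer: 192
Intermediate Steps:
I = 0
c(P) = -2*P (c(P) = -2*(0*0 + P) = -2*(0 + P) = -2*P)
D(M) = 1/(3*M**2) (D(M) = 1/((3*M)*M) = 1/(3*M**2))
1/D(c(k(4, 0))) = 1/(1/(3*(-2*4)**2)) = 1/((1/3)/(-8)**2) = 1/((1/3)*(1/64)) = 1/(1/192) = 192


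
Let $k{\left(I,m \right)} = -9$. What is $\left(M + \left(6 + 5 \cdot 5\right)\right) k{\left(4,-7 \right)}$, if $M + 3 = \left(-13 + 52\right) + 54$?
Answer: $-1089$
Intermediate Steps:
$M = 90$ ($M = -3 + \left(\left(-13 + 52\right) + 54\right) = -3 + \left(39 + 54\right) = -3 + 93 = 90$)
$\left(M + \left(6 + 5 \cdot 5\right)\right) k{\left(4,-7 \right)} = \left(90 + \left(6 + 5 \cdot 5\right)\right) \left(-9\right) = \left(90 + \left(6 + 25\right)\right) \left(-9\right) = \left(90 + 31\right) \left(-9\right) = 121 \left(-9\right) = -1089$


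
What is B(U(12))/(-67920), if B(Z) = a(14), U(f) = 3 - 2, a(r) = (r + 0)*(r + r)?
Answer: -49/8490 ≈ -0.0057715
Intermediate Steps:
a(r) = 2*r² (a(r) = r*(2*r) = 2*r²)
U(f) = 1
B(Z) = 392 (B(Z) = 2*14² = 2*196 = 392)
B(U(12))/(-67920) = 392/(-67920) = 392*(-1/67920) = -49/8490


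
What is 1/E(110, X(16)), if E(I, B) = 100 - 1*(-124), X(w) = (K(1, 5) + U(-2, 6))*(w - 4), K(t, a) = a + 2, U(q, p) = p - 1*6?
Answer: 1/224 ≈ 0.0044643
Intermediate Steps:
U(q, p) = -6 + p (U(q, p) = p - 6 = -6 + p)
K(t, a) = 2 + a
X(w) = -28 + 7*w (X(w) = ((2 + 5) + (-6 + 6))*(w - 4) = (7 + 0)*(-4 + w) = 7*(-4 + w) = -28 + 7*w)
E(I, B) = 224 (E(I, B) = 100 + 124 = 224)
1/E(110, X(16)) = 1/224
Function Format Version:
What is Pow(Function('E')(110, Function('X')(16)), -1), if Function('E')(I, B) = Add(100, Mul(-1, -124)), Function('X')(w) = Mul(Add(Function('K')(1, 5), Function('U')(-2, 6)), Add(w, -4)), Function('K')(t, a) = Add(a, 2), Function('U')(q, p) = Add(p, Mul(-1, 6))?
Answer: Rational(1, 224) ≈ 0.0044643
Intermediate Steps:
Function('U')(q, p) = Add(-6, p) (Function('U')(q, p) = Add(p, -6) = Add(-6, p))
Function('K')(t, a) = Add(2, a)
Function('X')(w) = Add(-28, Mul(7, w)) (Function('X')(w) = Mul(Add(Add(2, 5), Add(-6, 6)), Add(w, -4)) = Mul(Add(7, 0), Add(-4, w)) = Mul(7, Add(-4, w)) = Add(-28, Mul(7, w)))
Function('E')(I, B) = 224 (Function('E')(I, B) = Add(100, 124) = 224)
Pow(Function('E')(110, Function('X')(16)), -1) = Pow(224, -1) = Rational(1, 224)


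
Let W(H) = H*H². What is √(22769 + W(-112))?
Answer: I*√1382159 ≈ 1175.7*I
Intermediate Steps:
W(H) = H³
√(22769 + W(-112)) = √(22769 + (-112)³) = √(22769 - 1404928) = √(-1382159) = I*√1382159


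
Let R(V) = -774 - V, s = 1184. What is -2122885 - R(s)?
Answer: -2120927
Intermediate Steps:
-2122885 - R(s) = -2122885 - (-774 - 1*1184) = -2122885 - (-774 - 1184) = -2122885 - 1*(-1958) = -2122885 + 1958 = -2120927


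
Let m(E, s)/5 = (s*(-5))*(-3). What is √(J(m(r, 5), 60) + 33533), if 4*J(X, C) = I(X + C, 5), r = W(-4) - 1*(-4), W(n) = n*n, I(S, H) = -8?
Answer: √33531 ≈ 183.11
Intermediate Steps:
W(n) = n²
r = 20 (r = (-4)² - 1*(-4) = 16 + 4 = 20)
m(E, s) = 75*s (m(E, s) = 5*((s*(-5))*(-3)) = 5*(-5*s*(-3)) = 5*(15*s) = 75*s)
J(X, C) = -2 (J(X, C) = (¼)*(-8) = -2)
√(J(m(r, 5), 60) + 33533) = √(-2 + 33533) = √33531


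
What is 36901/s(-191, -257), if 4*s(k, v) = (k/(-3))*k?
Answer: -442812/36481 ≈ -12.138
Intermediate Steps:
s(k, v) = -k²/12 (s(k, v) = ((k/(-3))*k)/4 = ((k*(-⅓))*k)/4 = ((-k/3)*k)/4 = (-k²/3)/4 = -k²/12)
36901/s(-191, -257) = 36901/((-1/12*(-191)²)) = 36901/((-1/12*36481)) = 36901/(-36481/12) = 36901*(-12/36481) = -442812/36481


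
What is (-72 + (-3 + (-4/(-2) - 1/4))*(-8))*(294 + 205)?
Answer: -30938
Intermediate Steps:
(-72 + (-3 + (-4/(-2) - 1/4))*(-8))*(294 + 205) = (-72 + (-3 + (-4*(-½) - 1*¼))*(-8))*499 = (-72 + (-3 + (2 - ¼))*(-8))*499 = (-72 + (-3 + 7/4)*(-8))*499 = (-72 - 5/4*(-8))*499 = (-72 + 10)*499 = -62*499 = -30938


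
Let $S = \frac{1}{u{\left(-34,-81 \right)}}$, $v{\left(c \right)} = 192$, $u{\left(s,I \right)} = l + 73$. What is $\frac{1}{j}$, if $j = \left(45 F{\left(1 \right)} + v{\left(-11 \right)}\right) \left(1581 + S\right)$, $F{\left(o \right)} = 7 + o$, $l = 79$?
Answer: $\frac{19}{16581597} \approx 1.1458 \cdot 10^{-6}$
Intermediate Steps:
$u{\left(s,I \right)} = 152$ ($u{\left(s,I \right)} = 79 + 73 = 152$)
$S = \frac{1}{152} \approx 0.0065789$
$j = \frac{16581597}{19}$ ($j = \left(45 \left(7 + 1\right) + 192\right) \left(1581 + \frac{1}{152}\right) = \left(45 \cdot 8 + 192\right) \frac{240313}{152} = \left(360 + 192\right) \frac{240313}{152} = 552 \cdot \frac{240313}{152} = \frac{16581597}{19} \approx 8.7272 \cdot 10^{5}$)
$\frac{1}{j} = \frac{1}{\frac{16581597}{19}} = \frac{19}{16581597}$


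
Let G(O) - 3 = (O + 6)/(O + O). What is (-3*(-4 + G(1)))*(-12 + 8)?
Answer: 30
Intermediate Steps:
G(O) = 3 + (6 + O)/(2*O) (G(O) = 3 + (O + 6)/(O + O) = 3 + (6 + O)/((2*O)) = 3 + (6 + O)*(1/(2*O)) = 3 + (6 + O)/(2*O))
(-3*(-4 + G(1)))*(-12 + 8) = (-3*(-4 + (7/2 + 3/1)))*(-12 + 8) = -3*(-4 + (7/2 + 3*1))*(-4) = -3*(-4 + (7/2 + 3))*(-4) = -3*(-4 + 13/2)*(-4) = -3*5/2*(-4) = -15/2*(-4) = 30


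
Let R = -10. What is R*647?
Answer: -6470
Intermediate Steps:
R*647 = -10*647 = -6470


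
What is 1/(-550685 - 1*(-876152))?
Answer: 1/325467 ≈ 3.0725e-6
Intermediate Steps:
1/(-550685 - 1*(-876152)) = 1/(-550685 + 876152) = 1/325467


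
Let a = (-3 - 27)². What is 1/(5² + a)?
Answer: 1/925 ≈ 0.0010811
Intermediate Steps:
a = 900 (a = (-30)² = 900)
1/(5² + a) = 1/(5² + 900) = 1/(25 + 900) = 1/925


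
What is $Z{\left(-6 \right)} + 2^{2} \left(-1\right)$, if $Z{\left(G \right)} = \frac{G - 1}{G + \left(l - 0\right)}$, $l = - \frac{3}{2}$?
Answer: $- \frac{46}{15} \approx -3.0667$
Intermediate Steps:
$l = - \frac{3}{2}$ ($l = \left(-3\right) \frac{1}{2} = - \frac{3}{2} \approx -1.5$)
$Z{\left(G \right)} = \frac{-1 + G}{- \frac{3}{2} + G}$ ($Z{\left(G \right)} = \frac{G - 1}{G - \frac{3}{2}} = \frac{-1 + G}{G + \left(- \frac{3}{2} + 0\right)} = \frac{-1 + G}{G - \frac{3}{2}} = \frac{-1 + G}{- \frac{3}{2} + G}$)
$Z{\left(-6 \right)} + 2^{2} \left(-1\right) = \frac{2 \left(-1 - 6\right)}{-3 + 2 \left(-6\right)} + 2^{2} \left(-1\right) = 2 \frac{1}{-3 - 12} \left(-7\right) + 4 \left(-1\right) = 2 \frac{1}{-15} \left(-7\right) - 4 = 2 \left(- \frac{1}{15}\right) \left(-7\right) - 4 = \frac{14}{15} - 4 = - \frac{46}{15}$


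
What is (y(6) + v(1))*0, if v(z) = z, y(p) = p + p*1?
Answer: 0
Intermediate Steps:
y(p) = 2*p (y(p) = p + p = 2*p)
(y(6) + v(1))*0 = (2*6 + 1)*0 = (12 + 1)*0 = 13*0 = 0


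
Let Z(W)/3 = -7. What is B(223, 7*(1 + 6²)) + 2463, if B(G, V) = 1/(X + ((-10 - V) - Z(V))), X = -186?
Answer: 1068941/434 ≈ 2463.0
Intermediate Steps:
Z(W) = -21 (Z(W) = 3*(-7) = -21)
B(G, V) = 1/(-175 - V) (B(G, V) = 1/(-186 + ((-10 - V) - 1*(-21))) = 1/(-186 + ((-10 - V) + 21)) = 1/(-186 + (11 - V)) = 1/(-175 - V))
B(223, 7*(1 + 6²)) + 2463 = -1/(175 + 7*(1 + 6²)) + 2463 = -1/(175 + 7*(1 + 36)) + 2463 = -1/(175 + 7*37) + 2463 = -1/(175 + 259) + 2463 = -1/434 + 2463 = 1068941/434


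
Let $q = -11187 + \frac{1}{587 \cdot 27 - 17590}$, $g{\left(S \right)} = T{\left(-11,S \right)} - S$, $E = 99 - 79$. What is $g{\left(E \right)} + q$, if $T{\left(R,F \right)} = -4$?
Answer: $- \frac{19518352}{1741} \approx -11211.0$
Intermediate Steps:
$E = 20$
$g{\left(S \right)} = -4 - S$
$q = - \frac{19476568}{1741}$ ($q = -11187 + \frac{1}{15849 - 17590} = -11187 + \frac{1}{-1741} = -11187 - \frac{1}{1741} = - \frac{19476568}{1741} \approx -11187.0$)
$g{\left(E \right)} + q = \left(-4 - 20\right) - \frac{19476568}{1741} = -24 - \frac{19476568}{1741} = - \frac{19518352}{1741}$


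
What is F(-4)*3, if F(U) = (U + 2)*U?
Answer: 24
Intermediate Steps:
F(U) = U*(2 + U) (F(U) = (2 + U)*U = U*(2 + U))
F(-4)*3 = -4*(2 - 4)*3 = -4*(-2)*3 = 8*3 = 24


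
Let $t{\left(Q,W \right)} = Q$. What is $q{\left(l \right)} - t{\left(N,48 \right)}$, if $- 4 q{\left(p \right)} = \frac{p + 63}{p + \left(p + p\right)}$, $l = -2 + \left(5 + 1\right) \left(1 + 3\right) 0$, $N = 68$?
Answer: $- \frac{1571}{24} \approx -65.458$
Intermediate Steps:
$l = -2$ ($l = -2 + 6 \cdot 4 \cdot 0 = -2 + 24 \cdot 0 = -2 + 0 = -2$)
$q{\left(p \right)} = - \frac{63 + p}{12 p}$ ($q{\left(p \right)} = - \frac{\left(p + 63\right) \frac{1}{p + \left(p + p\right)}}{4} = - \frac{\left(63 + p\right) \frac{1}{p + 2 p}}{4} = - \frac{\left(63 + p\right) \frac{1}{3 p}}{4} = - \frac{\frac{1}{3} \frac{1}{p} \left(63 + p\right)}{4} = - \frac{63 + p}{12 p}$)
$q{\left(l \right)} - t{\left(N,48 \right)} = \frac{-63 - -2}{12 \left(-2\right)} - 68 = \frac{1}{12} \left(- \frac{1}{2}\right) \left(-63 + 2\right) - 68 = \frac{1}{12} \left(- \frac{1}{2}\right) \left(-61\right) - 68 = \frac{61}{24} - 68 = - \frac{1571}{24}$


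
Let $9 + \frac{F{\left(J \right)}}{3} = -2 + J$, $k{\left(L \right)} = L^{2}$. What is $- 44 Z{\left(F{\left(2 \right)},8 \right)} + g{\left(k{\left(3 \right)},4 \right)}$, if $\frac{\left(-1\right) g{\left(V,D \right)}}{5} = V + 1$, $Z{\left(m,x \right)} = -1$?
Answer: $-6$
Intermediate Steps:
$F{\left(J \right)} = -33 + 3 J$ ($F{\left(J \right)} = -27 + 3 \left(-2 + J\right) = -27 + \left(-6 + 3 J\right) = -33 + 3 J$)
$g{\left(V,D \right)} = -5 - 5 V$ ($g{\left(V,D \right)} = - 5 \left(V + 1\right) = - 5 \left(1 + V\right) = -5 - 5 V$)
$- 44 Z{\left(F{\left(2 \right)},8 \right)} + g{\left(k{\left(3 \right)},4 \right)} = \left(-44\right) \left(-1\right) - \left(5 + 5 \cdot 3^{2}\right) = 44 - 50 = -6$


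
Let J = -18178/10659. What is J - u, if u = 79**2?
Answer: -66540997/10659 ≈ -6242.7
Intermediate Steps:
J = -18178/10659 (J = -18178*1/10659 = -18178/10659 ≈ -1.7054)
u = 6241
J - u = -18178/10659 - 1*6241 = -18178/10659 - 6241 = -66540997/10659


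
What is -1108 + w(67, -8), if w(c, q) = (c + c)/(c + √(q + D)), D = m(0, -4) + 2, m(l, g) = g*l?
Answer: 2*(-554*√6 + 37051*I)/(√6 - 67*I) ≈ -1106.0 - 0.073022*I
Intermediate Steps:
D = 2 (D = -4*0 + 2 = 0 + 2 = 2)
w(c, q) = 2*c/(c + √(2 + q)) (w(c, q) = (c + c)/(c + √(q + 2)) = (2*c)/(c + √(2 + q)) = 2*c/(c + √(2 + q)))
-1108 + w(67, -8) = -1108 + 2*67/(67 + √(2 - 8)) = -1108 + 2*67/(67 + √(-6)) = -1108 + 2*67/(67 + I*√6) = -1108 + 134/(67 + I*√6)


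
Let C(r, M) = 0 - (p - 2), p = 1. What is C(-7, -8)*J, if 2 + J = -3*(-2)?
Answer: 4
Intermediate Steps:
C(r, M) = 1 (C(r, M) = 0 - (1 - 2) = 0 - 1*(-1) = 0 + 1 = 1)
J = 4 (J = -2 - 3*(-2) = -2 + 6 = 4)
C(-7, -8)*J = 1*4 = 4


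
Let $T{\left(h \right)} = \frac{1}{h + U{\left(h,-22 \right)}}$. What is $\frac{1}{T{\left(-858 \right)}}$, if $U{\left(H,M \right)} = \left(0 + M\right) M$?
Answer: $-374$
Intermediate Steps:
$U{\left(H,M \right)} = M^{2}$ ($U{\left(H,M \right)} = M M = M^{2}$)
$T{\left(h \right)} = \frac{1}{484 + h}$ ($T{\left(h \right)} = \frac{1}{h + \left(-22\right)^{2}} = \frac{1}{h + 484} = \frac{1}{484 + h}$)
$\frac{1}{T{\left(-858 \right)}} = \frac{1}{\frac{1}{484 - 858}} = \frac{1}{\frac{1}{-374}} = \frac{1}{- \frac{1}{374}} = -374$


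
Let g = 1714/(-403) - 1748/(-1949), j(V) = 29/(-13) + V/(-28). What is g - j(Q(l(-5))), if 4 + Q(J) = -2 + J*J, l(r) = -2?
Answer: -13161321/10996258 ≈ -1.1969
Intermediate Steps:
Q(J) = -6 + J² (Q(J) = -4 + (-2 + J*J) = -4 + (-2 + J²) = -6 + J²)
j(V) = -29/13 - V/28 (j(V) = 29*(-1/13) + V*(-1/28) = -29/13 - V/28)
g = -2636142/785447 (g = 1714*(-1/403) - 1748*(-1/1949) = -1714/403 + 1748/1949 = -2636142/785447 ≈ -3.3562)
g - j(Q(l(-5))) = -2636142/785447 - (-29/13 - (-6 + (-2)²)/28) = -2636142/785447 - (-29/13 - (-6 + 4)/28) = -2636142/785447 - (-29/13 - 1/28*(-2)) = -2636142/785447 - (-29/13 + 1/14) = -2636142/785447 - 1*(-393/182) = -2636142/785447 + 393/182 = -13161321/10996258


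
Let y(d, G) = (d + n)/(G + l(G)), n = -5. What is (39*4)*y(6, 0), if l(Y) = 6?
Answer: 26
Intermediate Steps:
y(d, G) = (-5 + d)/(6 + G) (y(d, G) = (d - 5)/(G + 6) = (-5 + d)/(6 + G))
(39*4)*y(6, 0) = (39*4)*((-5 + 6)/(6 + 0)) = 156*(1/6) = 156*((⅙)*1) = 156*(⅙) = 26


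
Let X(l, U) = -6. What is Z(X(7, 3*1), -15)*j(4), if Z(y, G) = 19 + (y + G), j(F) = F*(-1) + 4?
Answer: 0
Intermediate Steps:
j(F) = 4 - F (j(F) = -F + 4 = 4 - F)
Z(y, G) = 19 + G + y (Z(y, G) = 19 + (G + y) = 19 + G + y)
Z(X(7, 3*1), -15)*j(4) = (19 - 15 - 6)*(4 - 1*4) = -2*(4 - 4) = -2*0 = 0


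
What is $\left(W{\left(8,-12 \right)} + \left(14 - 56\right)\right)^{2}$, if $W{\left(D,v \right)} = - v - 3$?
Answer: $1089$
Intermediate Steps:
$W{\left(D,v \right)} = -3 - v$
$\left(W{\left(8,-12 \right)} + \left(14 - 56\right)\right)^{2} = \left(\left(-3 - -12\right) + \left(14 - 56\right)\right)^{2} = \left(\left(-3 + 12\right) + \left(14 - 56\right)\right)^{2} = \left(9 - 42\right)^{2} = \left(-33\right)^{2} = 1089$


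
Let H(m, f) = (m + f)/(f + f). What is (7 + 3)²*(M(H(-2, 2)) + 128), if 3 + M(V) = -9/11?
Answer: 136600/11 ≈ 12418.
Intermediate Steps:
H(m, f) = (f + m)/(2*f) (H(m, f) = (f + m)/((2*f)) = (f + m)*(1/(2*f)) = (f + m)/(2*f))
M(V) = -42/11 (M(V) = -3 - 9/11 = -42/11)
(7 + 3)²*(M(H(-2, 2)) + 128) = (7 + 3)²*(-42/11 + 128) = 10²*(1366/11) = 100*(1366/11) = 136600/11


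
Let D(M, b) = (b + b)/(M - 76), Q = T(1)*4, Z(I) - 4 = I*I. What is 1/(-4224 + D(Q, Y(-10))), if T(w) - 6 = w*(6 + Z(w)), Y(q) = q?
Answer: -2/8443 ≈ -0.00023688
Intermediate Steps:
Z(I) = 4 + I² (Z(I) = 4 + I*I = 4 + I²)
T(w) = 6 + w*(10 + w²) (T(w) = 6 + w*(6 + (4 + w²)) = 6 + w*(10 + w²))
Q = 68 (Q = (6 + 1³ + 10*1)*4 = (6 + 1 + 10)*4 = 17*4 = 68)
D(M, b) = 2*b/(-76 + M) (D(M, b) = (2*b)/(-76 + M) = 2*b/(-76 + M))
1/(-4224 + D(Q, Y(-10))) = 1/(-4224 + 2*(-10)/(-76 + 68)) = 1/(-4224 + 2*(-10)/(-8)) = 1/(-4224 + 2*(-10)*(-⅛)) = 1/(-4224 + 5/2) = 1/(-8443/2) = -2/8443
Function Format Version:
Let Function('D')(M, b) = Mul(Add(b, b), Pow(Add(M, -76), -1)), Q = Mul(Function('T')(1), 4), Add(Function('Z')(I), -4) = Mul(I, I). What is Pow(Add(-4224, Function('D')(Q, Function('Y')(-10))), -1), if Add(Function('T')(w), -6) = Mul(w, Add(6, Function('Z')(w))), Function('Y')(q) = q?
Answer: Rational(-2, 8443) ≈ -0.00023688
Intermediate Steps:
Function('Z')(I) = Add(4, Pow(I, 2)) (Function('Z')(I) = Add(4, Mul(I, I)) = Add(4, Pow(I, 2)))
Function('T')(w) = Add(6, Mul(w, Add(10, Pow(w, 2)))) (Function('T')(w) = Add(6, Mul(w, Add(6, Add(4, Pow(w, 2))))) = Add(6, Mul(w, Add(10, Pow(w, 2)))))
Q = 68 (Q = Mul(Add(6, Pow(1, 3), Mul(10, 1)), 4) = Mul(Add(6, 1, 10), 4) = Mul(17, 4) = 68)
Function('D')(M, b) = Mul(2, b, Pow(Add(-76, M), -1)) (Function('D')(M, b) = Mul(Mul(2, b), Pow(Add(-76, M), -1)) = Mul(2, b, Pow(Add(-76, M), -1)))
Pow(Add(-4224, Function('D')(Q, Function('Y')(-10))), -1) = Pow(Add(-4224, Mul(2, -10, Pow(Add(-76, 68), -1))), -1) = Pow(Add(-4224, Mul(2, -10, Pow(-8, -1))), -1) = Pow(Add(-4224, Mul(2, -10, Rational(-1, 8))), -1) = Pow(Add(-4224, Rational(5, 2)), -1) = Pow(Rational(-8443, 2), -1) = Rational(-2, 8443)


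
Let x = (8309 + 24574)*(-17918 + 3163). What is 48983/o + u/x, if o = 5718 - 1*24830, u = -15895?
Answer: -4753138518491/1854585153096 ≈ -2.5629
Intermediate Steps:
x = -485188665 (x = 32883*(-14755) = -485188665)
o = -19112 (o = 5718 - 24830 = -19112)
48983/o + u/x = 48983/(-19112) - 15895/(-485188665) = 48983*(-1/19112) - 15895*(-1/485188665) = -48983/19112 + 3179/97037733 = -4753138518491/1854585153096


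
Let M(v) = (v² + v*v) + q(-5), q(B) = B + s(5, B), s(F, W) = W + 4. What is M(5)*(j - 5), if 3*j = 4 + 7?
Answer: -176/3 ≈ -58.667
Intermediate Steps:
s(F, W) = 4 + W
q(B) = 4 + 2*B (q(B) = B + (4 + B) = 4 + 2*B)
M(v) = -6 + 2*v² (M(v) = (v² + v*v) + (4 + 2*(-5)) = (v² + v²) + (4 - 10) = 2*v² - 6 = -6 + 2*v²)
j = 11/3 (j = (4 + 7)/3 = (⅓)*11 = 11/3 ≈ 3.6667)
M(5)*(j - 5) = (-6 + 2*5²)*(11/3 - 5) = (-6 + 2*25)*(-4/3) = (-6 + 50)*(-4/3) = 44*(-4/3) = -176/3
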